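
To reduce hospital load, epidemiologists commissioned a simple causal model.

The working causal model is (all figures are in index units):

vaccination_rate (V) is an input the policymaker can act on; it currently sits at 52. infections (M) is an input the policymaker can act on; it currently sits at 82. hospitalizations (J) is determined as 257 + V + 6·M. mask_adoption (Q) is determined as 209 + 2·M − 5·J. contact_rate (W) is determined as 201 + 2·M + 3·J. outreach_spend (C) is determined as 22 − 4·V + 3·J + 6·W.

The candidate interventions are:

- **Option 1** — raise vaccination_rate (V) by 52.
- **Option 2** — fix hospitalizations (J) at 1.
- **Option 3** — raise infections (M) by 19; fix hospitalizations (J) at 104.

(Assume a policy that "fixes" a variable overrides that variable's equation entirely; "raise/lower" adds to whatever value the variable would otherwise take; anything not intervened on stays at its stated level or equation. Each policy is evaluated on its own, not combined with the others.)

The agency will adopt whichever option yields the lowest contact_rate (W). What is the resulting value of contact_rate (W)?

Option 1 (V + 52):
  V = 52 + 52 = 104
  M = 82
  J = 257 + 104 + 6·82 = 853
  W = 201 + 2·82 + 3·853 = 2924
Option 2 (J := 1):
  V = 52
  M = 82
  J = 1
  W = 201 + 2·82 + 3·1 = 368
Option 3 (M + 19, J := 104):
  V = 52
  M = 82 + 19 = 101
  J = 104
  W = 201 + 2·101 + 3·104 = 715
Comparing — Option 1: W=2924, Option 2: W=368, Option 3: W=715. Lowest is 368 (Option 2).

368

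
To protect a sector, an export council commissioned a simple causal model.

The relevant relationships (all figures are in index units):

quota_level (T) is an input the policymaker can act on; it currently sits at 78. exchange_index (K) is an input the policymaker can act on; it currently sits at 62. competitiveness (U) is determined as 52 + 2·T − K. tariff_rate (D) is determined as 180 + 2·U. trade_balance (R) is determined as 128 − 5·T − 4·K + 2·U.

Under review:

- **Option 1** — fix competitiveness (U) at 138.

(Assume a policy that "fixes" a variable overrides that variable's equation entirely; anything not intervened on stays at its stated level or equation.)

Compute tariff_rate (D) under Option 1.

Option 1 (U := 138):
  T = 78
  K = 62
  U = 138
  D = 180 + 2·138 = 456

456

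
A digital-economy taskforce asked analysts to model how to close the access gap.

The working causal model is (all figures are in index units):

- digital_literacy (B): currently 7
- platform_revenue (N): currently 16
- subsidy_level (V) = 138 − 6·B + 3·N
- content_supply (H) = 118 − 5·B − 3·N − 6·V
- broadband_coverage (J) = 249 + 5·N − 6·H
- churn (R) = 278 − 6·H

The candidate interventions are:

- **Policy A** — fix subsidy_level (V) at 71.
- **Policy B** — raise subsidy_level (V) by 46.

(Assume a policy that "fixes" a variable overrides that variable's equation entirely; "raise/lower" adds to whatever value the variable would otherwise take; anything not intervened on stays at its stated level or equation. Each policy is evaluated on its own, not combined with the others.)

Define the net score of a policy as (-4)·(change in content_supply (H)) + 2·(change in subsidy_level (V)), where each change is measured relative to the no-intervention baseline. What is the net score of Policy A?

Baseline:
  B = 7
  N = 16
  V = 138 − 6·7 + 3·16 = 144
  H = 118 − 5·7 − 3·16 − 6·144 = -829
Policy A (V := 71):
  B = 7
  N = 16
  V = 71
  H = 118 − 5·7 − 3·16 − 6·71 = -391
ΔH = -391 − (-829) = 438; ΔV = 71 − 144 = -73
Score = (-4)·438 + 2·(-73) = -1898

-1898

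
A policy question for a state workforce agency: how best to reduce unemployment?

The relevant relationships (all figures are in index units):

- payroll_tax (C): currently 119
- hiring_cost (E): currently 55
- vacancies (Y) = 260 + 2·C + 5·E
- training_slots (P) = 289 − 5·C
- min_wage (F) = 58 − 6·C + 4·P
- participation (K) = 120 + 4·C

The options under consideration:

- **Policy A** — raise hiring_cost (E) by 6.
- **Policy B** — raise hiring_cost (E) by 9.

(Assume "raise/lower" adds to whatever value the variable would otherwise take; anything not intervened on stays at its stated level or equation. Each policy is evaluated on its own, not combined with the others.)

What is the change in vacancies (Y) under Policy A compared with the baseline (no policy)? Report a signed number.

Baseline:
  C = 119
  E = 55
  Y = 260 + 2·119 + 5·55 = 773
Policy A (E + 6):
  C = 119
  E = 55 + 6 = 61
  Y = 260 + 2·119 + 5·61 = 803
Change in Y: 803 − 773 = 30

30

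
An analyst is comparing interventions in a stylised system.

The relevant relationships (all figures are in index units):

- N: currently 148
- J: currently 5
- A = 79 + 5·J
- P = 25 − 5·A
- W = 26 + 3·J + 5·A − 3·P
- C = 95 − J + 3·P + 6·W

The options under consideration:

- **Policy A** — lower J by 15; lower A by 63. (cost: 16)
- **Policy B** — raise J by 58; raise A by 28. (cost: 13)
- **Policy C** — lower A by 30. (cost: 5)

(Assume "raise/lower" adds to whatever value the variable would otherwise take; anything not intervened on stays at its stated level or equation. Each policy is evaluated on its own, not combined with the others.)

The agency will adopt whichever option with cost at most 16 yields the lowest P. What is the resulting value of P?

-2085

Policy A (J − 15, A − 63):
  J = 5 − 15 = -10
  A = 79 + 5·(-10) (−63 from intervention) = -34
  P = 25 − 5·(-34) = 195
Policy B (J + 58, A + 28):
  J = 5 + 58 = 63
  A = 79 + 5·63 (+28 from intervention) = 422
  P = 25 − 5·422 = -2085
Policy C (A − 30):
  J = 5
  A = 79 + 5·5 (−30 from intervention) = 74
  P = 25 − 5·74 = -345
Comparing — Policy A: P=195, Policy B: P=-2085, Policy C: P=-345. Lowest is -2085 (Policy B).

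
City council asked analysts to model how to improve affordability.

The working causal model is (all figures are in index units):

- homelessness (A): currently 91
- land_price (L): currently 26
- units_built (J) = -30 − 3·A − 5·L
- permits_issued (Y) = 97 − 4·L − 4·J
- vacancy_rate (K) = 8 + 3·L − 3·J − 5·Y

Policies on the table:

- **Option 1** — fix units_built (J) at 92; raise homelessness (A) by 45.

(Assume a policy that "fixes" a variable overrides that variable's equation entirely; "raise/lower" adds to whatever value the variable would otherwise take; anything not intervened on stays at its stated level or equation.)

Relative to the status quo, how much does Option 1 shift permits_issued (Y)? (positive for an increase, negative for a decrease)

-2100

Baseline:
  A = 91
  L = 26
  J = -30 − 3·91 − 5·26 = -433
  Y = 97 − 4·26 − 4·(-433) = 1725
Option 1 (J := 92, A + 45):
  A = 91 + 45 = 136
  L = 26
  J = 92
  Y = 97 − 4·26 − 4·92 = -375
Change in Y: -375 − 1725 = -2100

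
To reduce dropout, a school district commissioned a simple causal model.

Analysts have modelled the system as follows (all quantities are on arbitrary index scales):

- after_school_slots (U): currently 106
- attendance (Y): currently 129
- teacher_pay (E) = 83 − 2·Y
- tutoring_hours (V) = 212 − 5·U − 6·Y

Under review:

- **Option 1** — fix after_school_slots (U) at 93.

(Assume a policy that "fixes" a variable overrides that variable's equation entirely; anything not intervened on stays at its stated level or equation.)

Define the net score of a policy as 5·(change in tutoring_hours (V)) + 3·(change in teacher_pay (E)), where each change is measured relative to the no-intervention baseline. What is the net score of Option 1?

325

Baseline:
  U = 106
  Y = 129
  E = 83 − 2·129 = -175
  V = 212 − 5·106 − 6·129 = -1092
Option 1 (U := 93):
  U = 93
  Y = 129
  E = 83 − 2·129 = -175
  V = 212 − 5·93 − 6·129 = -1027
ΔV = -1027 − (-1092) = 65; ΔE = -175 − (-175) = 0
Score = 5·65 + 3·0 = 325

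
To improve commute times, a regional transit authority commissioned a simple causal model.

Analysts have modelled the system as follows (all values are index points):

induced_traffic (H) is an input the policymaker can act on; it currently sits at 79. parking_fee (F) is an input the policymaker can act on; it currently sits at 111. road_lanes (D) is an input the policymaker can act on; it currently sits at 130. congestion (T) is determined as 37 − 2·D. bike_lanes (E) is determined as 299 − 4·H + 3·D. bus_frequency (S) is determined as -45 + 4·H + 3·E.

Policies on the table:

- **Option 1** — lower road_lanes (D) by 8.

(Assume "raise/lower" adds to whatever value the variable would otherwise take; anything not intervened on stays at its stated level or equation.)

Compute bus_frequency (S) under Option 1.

Option 1 (D − 8):
  H = 79
  D = 130 − 8 = 122
  E = 299 − 4·79 + 3·122 = 349
  S = -45 + 4·79 + 3·349 = 1318

1318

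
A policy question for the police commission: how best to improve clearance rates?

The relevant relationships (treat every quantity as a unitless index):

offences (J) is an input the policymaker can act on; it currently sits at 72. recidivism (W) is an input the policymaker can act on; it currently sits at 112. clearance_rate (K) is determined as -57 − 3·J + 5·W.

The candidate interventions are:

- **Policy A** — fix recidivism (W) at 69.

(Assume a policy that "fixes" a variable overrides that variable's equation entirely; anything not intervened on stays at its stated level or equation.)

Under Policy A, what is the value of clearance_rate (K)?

72

Policy A (W := 69):
  J = 72
  W = 69
  K = -57 − 3·72 + 5·69 = 72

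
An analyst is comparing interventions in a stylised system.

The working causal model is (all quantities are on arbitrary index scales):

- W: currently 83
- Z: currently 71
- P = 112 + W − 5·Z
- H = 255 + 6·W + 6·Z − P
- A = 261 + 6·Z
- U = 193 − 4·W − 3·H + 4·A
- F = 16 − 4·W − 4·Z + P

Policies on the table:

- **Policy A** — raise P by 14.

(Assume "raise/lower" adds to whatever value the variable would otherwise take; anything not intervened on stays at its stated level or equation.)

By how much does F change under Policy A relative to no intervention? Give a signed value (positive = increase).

14

Baseline:
  W = 83
  Z = 71
  P = 112 + 83 − 5·71 = -160
  F = 16 − 4·83 − 4·71 + (-160) = -760
Policy A (P + 14):
  W = 83
  Z = 71
  P = 112 + 83 − 5·71 (+14 from intervention) = -146
  F = 16 − 4·83 − 4·71 + (-146) = -746
Change in F: -746 − (-760) = 14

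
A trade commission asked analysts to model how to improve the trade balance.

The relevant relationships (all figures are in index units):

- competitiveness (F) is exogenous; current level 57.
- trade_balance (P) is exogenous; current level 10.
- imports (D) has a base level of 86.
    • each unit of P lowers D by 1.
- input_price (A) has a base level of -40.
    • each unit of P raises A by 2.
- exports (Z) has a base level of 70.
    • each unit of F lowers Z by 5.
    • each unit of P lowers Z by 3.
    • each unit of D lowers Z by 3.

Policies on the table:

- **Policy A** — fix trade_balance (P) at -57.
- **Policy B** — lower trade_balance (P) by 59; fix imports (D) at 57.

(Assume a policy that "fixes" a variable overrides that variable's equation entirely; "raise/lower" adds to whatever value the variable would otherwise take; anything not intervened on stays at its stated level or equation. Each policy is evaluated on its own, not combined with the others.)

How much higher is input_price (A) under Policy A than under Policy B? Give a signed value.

-16

Policy A (P := -57):
  P = -57
  A = -40 + 2·(-57) = -154
Policy B (P − 59, D := 57):
  P = 10 − 59 = -49
  A = -40 + 2·(-49) = -138
A: -154 − (-138) = -16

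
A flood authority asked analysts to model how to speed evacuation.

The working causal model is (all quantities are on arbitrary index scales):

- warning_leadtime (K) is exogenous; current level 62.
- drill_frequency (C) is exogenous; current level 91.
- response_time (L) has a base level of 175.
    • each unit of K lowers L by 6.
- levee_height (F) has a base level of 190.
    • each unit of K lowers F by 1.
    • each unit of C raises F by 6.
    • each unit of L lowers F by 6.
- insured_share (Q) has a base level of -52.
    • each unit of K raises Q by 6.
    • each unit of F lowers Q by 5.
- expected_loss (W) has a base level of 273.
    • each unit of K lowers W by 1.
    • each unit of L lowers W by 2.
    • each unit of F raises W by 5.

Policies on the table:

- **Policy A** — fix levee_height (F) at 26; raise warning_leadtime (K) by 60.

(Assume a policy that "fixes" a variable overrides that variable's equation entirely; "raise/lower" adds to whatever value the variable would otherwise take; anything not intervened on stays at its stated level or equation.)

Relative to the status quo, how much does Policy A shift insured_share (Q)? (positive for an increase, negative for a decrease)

9510

Baseline:
  K = 62
  C = 91
  L = 175 − 6·62 = -197
  F = 190 − 62 + 6·91 − 6·(-197) = 1856
  Q = -52 + 6·62 − 5·1856 = -8960
Policy A (F := 26, K + 60):
  K = 62 + 60 = 122
  C = 91
  L = 175 − 6·122 = -557
  F = 26
  Q = -52 + 6·122 − 5·26 = 550
Change in Q: 550 − (-8960) = 9510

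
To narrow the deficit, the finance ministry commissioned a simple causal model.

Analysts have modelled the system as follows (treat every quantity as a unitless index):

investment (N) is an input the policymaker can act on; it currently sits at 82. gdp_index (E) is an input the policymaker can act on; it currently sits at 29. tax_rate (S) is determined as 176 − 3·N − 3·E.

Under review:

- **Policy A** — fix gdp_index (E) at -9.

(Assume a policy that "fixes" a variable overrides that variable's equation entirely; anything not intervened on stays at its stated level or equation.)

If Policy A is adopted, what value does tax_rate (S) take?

Policy A (E := -9):
  N = 82
  E = -9
  S = 176 − 3·82 − 3·(-9) = -43

-43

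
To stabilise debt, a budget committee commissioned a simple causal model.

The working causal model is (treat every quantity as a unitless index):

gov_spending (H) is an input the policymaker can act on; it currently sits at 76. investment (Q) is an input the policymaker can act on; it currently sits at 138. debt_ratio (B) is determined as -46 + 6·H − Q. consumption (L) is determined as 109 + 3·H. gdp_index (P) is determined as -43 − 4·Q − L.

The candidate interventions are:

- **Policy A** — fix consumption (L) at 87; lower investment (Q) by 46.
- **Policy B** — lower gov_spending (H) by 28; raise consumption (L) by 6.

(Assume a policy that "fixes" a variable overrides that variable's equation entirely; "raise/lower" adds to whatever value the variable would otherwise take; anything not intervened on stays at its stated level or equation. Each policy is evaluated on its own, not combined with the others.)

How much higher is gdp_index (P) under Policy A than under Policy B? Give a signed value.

356

Policy A (L := 87, Q − 46):
  H = 76
  Q = 138 − 46 = 92
  L = 87
  P = -43 − 4·92 − 87 = -498
Policy B (H − 28, L + 6):
  H = 76 − 28 = 48
  Q = 138
  L = 109 + 3·48 (+6 from intervention) = 259
  P = -43 − 4·138 − 259 = -854
P: -498 − (-854) = 356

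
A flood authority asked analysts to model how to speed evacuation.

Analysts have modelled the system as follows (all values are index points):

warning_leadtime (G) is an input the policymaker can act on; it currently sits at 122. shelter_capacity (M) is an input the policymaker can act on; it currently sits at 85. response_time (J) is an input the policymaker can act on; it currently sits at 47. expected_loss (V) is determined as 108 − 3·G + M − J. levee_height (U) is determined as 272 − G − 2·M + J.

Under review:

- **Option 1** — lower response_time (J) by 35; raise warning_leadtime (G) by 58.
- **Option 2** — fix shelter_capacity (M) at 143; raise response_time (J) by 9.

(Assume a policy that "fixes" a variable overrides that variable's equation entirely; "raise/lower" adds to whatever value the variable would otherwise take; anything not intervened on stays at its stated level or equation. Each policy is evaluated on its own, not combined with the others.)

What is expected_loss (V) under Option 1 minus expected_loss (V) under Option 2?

-188

Option 1 (J − 35, G + 58):
  G = 122 + 58 = 180
  M = 85
  J = 47 − 35 = 12
  V = 108 − 3·180 + 85 − 12 = -359
Option 2 (M := 143, J + 9):
  G = 122
  M = 143
  J = 47 + 9 = 56
  V = 108 − 3·122 + 143 − 56 = -171
V: -359 − (-171) = -188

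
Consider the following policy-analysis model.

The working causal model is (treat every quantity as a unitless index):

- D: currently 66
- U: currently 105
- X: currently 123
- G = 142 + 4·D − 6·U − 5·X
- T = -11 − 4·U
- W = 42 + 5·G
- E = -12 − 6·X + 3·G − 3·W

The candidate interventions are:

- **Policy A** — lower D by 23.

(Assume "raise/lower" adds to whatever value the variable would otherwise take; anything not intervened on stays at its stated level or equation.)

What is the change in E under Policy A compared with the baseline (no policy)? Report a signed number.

1104

Baseline:
  D = 66
  U = 105
  X = 123
  G = 142 + 4·66 − 6·105 − 5·123 = -839
  W = 42 + 5·(-839) = -4153
  E = -12 − 6·123 + 3·(-839) − 3·(-4153) = 9192
Policy A (D − 23):
  D = 66 − 23 = 43
  U = 105
  X = 123
  G = 142 + 4·43 − 6·105 − 5·123 = -931
  W = 42 + 5·(-931) = -4613
  E = -12 − 6·123 + 3·(-931) − 3·(-4613) = 10296
Change in E: 10296 − 9192 = 1104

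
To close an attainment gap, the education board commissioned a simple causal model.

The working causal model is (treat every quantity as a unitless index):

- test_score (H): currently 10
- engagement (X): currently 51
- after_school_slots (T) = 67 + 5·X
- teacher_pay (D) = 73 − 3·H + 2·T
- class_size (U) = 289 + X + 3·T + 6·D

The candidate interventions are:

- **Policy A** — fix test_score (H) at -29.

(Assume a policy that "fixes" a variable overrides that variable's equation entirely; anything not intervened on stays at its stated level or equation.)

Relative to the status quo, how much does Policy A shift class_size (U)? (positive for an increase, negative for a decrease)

702

Baseline:
  H = 10
  X = 51
  T = 67 + 5·51 = 322
  D = 73 − 3·10 + 2·322 = 687
  U = 289 + 51 + 3·322 + 6·687 = 5428
Policy A (H := -29):
  H = -29
  X = 51
  T = 67 + 5·51 = 322
  D = 73 − 3·(-29) + 2·322 = 804
  U = 289 + 51 + 3·322 + 6·804 = 6130
Change in U: 6130 − 5428 = 702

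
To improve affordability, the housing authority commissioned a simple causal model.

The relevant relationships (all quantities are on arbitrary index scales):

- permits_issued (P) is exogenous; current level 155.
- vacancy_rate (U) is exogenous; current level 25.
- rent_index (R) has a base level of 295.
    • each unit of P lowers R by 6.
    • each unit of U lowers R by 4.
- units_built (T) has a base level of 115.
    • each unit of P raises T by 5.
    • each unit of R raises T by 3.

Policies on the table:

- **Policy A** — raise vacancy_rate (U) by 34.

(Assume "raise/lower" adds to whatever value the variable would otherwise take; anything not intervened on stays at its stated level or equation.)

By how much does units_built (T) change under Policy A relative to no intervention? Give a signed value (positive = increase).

-408

Baseline:
  P = 155
  U = 25
  R = 295 − 6·155 − 4·25 = -735
  T = 115 + 5·155 + 3·(-735) = -1315
Policy A (U + 34):
  P = 155
  U = 25 + 34 = 59
  R = 295 − 6·155 − 4·59 = -871
  T = 115 + 5·155 + 3·(-871) = -1723
Change in T: -1723 − (-1315) = -408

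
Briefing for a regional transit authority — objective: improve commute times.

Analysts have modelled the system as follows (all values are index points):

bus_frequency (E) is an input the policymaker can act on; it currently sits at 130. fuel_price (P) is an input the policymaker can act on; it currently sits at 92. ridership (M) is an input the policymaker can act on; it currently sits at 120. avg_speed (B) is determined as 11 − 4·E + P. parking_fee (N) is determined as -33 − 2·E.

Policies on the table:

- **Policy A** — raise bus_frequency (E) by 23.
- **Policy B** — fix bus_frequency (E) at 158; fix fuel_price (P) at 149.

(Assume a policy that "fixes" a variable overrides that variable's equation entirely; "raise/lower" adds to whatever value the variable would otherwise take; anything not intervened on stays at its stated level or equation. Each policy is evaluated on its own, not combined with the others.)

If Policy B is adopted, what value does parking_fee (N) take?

-349

Policy B (E := 158, P := 149):
  E = 158
  N = -33 − 2·158 = -349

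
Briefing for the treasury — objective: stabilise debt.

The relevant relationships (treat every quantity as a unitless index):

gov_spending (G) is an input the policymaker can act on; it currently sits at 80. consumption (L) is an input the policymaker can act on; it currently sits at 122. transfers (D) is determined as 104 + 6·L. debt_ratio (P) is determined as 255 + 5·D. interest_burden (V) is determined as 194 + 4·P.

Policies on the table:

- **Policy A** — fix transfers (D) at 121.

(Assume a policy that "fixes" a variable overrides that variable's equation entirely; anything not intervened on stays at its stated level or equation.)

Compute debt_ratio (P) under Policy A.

860

Policy A (D := 121):
  L = 122
  D = 121
  P = 255 + 5·121 = 860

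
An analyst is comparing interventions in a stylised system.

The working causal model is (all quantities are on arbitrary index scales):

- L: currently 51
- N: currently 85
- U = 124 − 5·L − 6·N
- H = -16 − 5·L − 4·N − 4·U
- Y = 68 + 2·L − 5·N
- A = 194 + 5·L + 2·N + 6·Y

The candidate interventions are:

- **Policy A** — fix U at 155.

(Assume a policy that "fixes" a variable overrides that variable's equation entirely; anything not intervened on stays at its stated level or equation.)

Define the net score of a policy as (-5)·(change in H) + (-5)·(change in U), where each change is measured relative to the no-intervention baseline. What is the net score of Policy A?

11940

Baseline:
  L = 51
  N = 85
  U = 124 − 5·51 − 6·85 = -641
  H = -16 − 5·51 − 4·85 − 4·(-641) = 1953
Policy A (U := 155):
  L = 51
  N = 85
  U = 155
  H = -16 − 5·51 − 4·85 − 4·155 = -1231
ΔH = -1231 − 1953 = -3184; ΔU = 155 − (-641) = 796
Score = (-5)·(-3184) + (-5)·796 = 11940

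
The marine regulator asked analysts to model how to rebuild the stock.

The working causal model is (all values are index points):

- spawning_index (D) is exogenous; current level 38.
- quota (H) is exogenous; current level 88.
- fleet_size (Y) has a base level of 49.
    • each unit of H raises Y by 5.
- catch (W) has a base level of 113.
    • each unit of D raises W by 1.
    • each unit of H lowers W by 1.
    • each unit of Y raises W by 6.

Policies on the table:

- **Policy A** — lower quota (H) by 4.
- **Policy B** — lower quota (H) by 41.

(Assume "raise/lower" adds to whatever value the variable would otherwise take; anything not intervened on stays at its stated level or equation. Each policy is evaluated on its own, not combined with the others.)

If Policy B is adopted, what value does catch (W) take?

1808

Policy B (H − 41):
  D = 38
  H = 88 − 41 = 47
  Y = 49 + 5·47 = 284
  W = 113 + 38 − 47 + 6·284 = 1808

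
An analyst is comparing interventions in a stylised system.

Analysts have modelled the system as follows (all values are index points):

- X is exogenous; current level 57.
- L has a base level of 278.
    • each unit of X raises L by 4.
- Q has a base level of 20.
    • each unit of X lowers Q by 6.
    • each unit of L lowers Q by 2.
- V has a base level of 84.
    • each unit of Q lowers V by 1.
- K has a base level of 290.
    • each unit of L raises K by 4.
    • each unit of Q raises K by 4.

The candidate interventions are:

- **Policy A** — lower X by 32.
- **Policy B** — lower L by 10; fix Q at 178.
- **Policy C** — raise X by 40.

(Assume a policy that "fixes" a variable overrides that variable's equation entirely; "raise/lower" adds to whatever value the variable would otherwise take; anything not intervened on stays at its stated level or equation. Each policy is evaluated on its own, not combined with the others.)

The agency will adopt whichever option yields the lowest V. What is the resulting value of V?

-94

Policy A (X − 32):
  X = 57 − 32 = 25
  L = 278 + 4·25 = 378
  Q = 20 − 6·25 − 2·378 = -886
  V = 84 − (-886) = 970
Policy B (L − 10, Q := 178):
  X = 57
  L = 278 + 4·57 (−10 from intervention) = 496
  Q = 178
  V = 84 − 178 = -94
Policy C (X + 40):
  X = 57 + 40 = 97
  L = 278 + 4·97 = 666
  Q = 20 − 6·97 − 2·666 = -1894
  V = 84 − (-1894) = 1978
Comparing — Policy A: V=970, Policy B: V=-94, Policy C: V=1978. Lowest is -94 (Policy B).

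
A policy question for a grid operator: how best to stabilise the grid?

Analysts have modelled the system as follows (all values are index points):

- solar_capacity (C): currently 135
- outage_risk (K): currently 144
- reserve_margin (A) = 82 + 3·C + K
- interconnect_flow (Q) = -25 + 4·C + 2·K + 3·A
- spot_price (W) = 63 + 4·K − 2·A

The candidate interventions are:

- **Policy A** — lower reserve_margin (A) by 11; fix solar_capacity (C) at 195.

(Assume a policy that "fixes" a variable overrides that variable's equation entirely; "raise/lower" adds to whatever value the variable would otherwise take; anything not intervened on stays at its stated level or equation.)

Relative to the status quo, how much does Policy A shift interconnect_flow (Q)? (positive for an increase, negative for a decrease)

Baseline:
  C = 135
  K = 144
  A = 82 + 3·135 + 144 = 631
  Q = -25 + 4·135 + 2·144 + 3·631 = 2696
Policy A (A − 11, C := 195):
  C = 195
  K = 144
  A = 82 + 3·195 + 144 (−11 from intervention) = 800
  Q = -25 + 4·195 + 2·144 + 3·800 = 3443
Change in Q: 3443 − 2696 = 747

747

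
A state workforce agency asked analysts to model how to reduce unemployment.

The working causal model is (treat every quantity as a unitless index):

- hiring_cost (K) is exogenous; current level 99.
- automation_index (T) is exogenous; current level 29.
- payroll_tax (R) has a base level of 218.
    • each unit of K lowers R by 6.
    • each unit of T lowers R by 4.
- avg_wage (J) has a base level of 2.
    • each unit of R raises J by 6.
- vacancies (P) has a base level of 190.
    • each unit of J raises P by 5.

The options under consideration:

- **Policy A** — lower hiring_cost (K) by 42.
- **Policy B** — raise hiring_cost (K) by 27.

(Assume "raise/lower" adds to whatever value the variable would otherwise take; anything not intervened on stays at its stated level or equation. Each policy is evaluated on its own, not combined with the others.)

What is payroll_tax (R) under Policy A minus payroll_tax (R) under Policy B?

Policy A (K − 42):
  K = 99 − 42 = 57
  T = 29
  R = 218 − 6·57 − 4·29 = -240
Policy B (K + 27):
  K = 99 + 27 = 126
  T = 29
  R = 218 − 6·126 − 4·29 = -654
R: -240 − (-654) = 414

414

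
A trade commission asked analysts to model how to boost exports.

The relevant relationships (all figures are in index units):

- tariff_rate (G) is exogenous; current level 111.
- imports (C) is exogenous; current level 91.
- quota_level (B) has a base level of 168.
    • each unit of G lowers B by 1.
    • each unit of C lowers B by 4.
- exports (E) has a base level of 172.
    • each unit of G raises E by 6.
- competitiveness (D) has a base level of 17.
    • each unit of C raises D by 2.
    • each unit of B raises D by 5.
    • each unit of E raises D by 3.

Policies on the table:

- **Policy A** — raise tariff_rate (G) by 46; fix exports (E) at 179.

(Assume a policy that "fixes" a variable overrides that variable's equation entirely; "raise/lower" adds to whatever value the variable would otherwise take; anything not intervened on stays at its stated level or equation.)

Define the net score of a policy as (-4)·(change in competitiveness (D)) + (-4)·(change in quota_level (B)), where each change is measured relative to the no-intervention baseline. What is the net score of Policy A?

9012

Baseline:
  G = 111
  C = 91
  B = 168 − 111 − 4·91 = -307
  E = 172 + 6·111 = 838
  D = 17 + 2·91 + 5·(-307) + 3·838 = 1178
Policy A (G + 46, E := 179):
  G = 111 + 46 = 157
  C = 91
  B = 168 − 157 − 4·91 = -353
  E = 179
  D = 17 + 2·91 + 5·(-353) + 3·179 = -1029
ΔD = -1029 − 1178 = -2207; ΔB = -353 − (-307) = -46
Score = (-4)·(-2207) + (-4)·(-46) = 9012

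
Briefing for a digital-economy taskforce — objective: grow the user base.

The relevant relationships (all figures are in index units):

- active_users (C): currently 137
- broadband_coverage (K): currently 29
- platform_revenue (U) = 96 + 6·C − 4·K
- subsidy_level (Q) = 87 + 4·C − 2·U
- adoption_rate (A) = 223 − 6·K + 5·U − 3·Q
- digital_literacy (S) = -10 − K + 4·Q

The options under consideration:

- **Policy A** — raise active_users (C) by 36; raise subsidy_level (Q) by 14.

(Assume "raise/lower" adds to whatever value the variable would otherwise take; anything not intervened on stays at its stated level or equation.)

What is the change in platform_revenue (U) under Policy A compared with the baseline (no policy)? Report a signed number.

Baseline:
  C = 137
  K = 29
  U = 96 + 6·137 − 4·29 = 802
Policy A (C + 36, Q + 14):
  C = 137 + 36 = 173
  K = 29
  U = 96 + 6·173 − 4·29 = 1018
Change in U: 1018 − 802 = 216

216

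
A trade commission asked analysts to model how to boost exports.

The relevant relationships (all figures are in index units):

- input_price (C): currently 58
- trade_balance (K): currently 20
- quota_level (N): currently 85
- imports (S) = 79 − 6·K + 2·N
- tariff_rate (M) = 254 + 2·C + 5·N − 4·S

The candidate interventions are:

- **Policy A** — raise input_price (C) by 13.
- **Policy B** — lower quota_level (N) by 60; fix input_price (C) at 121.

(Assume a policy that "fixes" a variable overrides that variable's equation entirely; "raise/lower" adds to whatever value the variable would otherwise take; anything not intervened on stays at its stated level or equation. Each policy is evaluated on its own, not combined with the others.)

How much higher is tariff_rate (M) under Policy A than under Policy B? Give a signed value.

Policy A (C + 13):
  C = 58 + 13 = 71
  K = 20
  N = 85
  S = 79 − 6·20 + 2·85 = 129
  M = 254 + 2·71 + 5·85 − 4·129 = 305
Policy B (N − 60, C := 121):
  C = 121
  K = 20
  N = 85 − 60 = 25
  S = 79 − 6·20 + 2·25 = 9
  M = 254 + 2·121 + 5·25 − 4·9 = 585
M: 305 − 585 = -280

-280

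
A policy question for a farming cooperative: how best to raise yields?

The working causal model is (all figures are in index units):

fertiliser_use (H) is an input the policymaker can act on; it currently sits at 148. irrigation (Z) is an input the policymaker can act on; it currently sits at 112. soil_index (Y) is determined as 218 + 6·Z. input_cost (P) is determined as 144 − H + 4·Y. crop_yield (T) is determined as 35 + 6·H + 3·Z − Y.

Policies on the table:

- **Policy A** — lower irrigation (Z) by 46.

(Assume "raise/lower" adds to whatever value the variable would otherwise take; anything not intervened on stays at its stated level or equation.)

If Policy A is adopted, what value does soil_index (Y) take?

614

Policy A (Z − 46):
  Z = 112 − 46 = 66
  Y = 218 + 6·66 = 614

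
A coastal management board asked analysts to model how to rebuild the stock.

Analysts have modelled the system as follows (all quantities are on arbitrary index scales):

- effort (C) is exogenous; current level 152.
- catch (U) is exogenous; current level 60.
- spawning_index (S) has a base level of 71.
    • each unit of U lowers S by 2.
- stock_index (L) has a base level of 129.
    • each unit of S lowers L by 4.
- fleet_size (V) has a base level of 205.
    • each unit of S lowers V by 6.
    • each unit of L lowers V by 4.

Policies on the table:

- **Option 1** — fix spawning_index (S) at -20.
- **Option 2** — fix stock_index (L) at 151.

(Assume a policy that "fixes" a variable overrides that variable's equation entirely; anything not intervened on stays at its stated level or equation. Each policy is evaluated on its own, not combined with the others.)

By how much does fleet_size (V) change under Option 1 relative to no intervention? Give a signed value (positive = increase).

Baseline:
  U = 60
  S = 71 − 2·60 = -49
  L = 129 − 4·(-49) = 325
  V = 205 − 6·(-49) − 4·325 = -801
Option 1 (S := -20):
  U = 60
  S = -20
  L = 129 − 4·(-20) = 209
  V = 205 − 6·(-20) − 4·209 = -511
Change in V: -511 − (-801) = 290

290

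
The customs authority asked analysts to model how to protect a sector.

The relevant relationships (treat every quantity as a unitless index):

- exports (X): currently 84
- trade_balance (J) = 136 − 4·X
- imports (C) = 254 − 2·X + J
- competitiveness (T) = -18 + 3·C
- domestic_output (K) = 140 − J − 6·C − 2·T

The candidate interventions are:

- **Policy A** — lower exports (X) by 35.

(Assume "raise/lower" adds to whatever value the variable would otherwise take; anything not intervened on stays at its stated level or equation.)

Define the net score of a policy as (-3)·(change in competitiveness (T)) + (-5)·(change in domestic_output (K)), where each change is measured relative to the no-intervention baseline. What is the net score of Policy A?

Baseline:
  X = 84
  J = 136 − 4·84 = -200
  C = 254 − 2·84 + (-200) = -114
  T = -18 + 3·(-114) = -360
  K = 140 − (-200) − 6·(-114) − 2·(-360) = 1744
Policy A (X − 35):
  X = 84 − 35 = 49
  J = 136 − 4·49 = -60
  C = 254 − 2·49 + (-60) = 96
  T = -18 + 3·96 = 270
  K = 140 − (-60) − 6·96 − 2·270 = -916
ΔT = 270 − (-360) = 630; ΔK = -916 − 1744 = -2660
Score = (-3)·630 + (-5)·(-2660) = 11410

11410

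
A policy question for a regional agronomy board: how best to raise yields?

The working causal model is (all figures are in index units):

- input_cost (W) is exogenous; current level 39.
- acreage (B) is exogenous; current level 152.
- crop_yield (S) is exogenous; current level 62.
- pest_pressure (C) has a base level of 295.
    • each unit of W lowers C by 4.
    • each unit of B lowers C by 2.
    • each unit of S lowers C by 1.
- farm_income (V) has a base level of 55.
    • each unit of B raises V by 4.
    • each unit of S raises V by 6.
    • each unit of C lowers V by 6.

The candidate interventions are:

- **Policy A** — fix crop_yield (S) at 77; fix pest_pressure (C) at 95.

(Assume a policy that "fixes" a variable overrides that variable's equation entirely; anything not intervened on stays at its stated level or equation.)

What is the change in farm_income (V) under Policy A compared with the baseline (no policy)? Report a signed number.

-1842

Baseline:
  W = 39
  B = 152
  S = 62
  C = 295 − 4·39 − 2·152 − 62 = -227
  V = 55 + 4·152 + 6·62 − 6·(-227) = 2397
Policy A (S := 77, C := 95):
  W = 39
  B = 152
  S = 77
  C = 95
  V = 55 + 4·152 + 6·77 − 6·95 = 555
Change in V: 555 − 2397 = -1842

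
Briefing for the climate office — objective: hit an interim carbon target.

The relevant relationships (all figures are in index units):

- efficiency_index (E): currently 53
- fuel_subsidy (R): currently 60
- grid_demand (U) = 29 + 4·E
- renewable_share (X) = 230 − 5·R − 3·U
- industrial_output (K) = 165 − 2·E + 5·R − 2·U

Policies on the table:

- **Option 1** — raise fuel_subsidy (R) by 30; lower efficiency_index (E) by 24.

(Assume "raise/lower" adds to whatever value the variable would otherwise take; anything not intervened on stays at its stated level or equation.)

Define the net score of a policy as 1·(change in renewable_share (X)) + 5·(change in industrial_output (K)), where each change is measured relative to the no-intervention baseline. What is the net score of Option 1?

Baseline:
  E = 53
  R = 60
  U = 29 + 4·53 = 241
  X = 230 − 5·60 − 3·241 = -793
  K = 165 − 2·53 + 5·60 − 2·241 = -123
Option 1 (R + 30, E − 24):
  E = 53 − 24 = 29
  R = 60 + 30 = 90
  U = 29 + 4·29 = 145
  X = 230 − 5·90 − 3·145 = -655
  K = 165 − 2·29 + 5·90 − 2·145 = 267
ΔX = -655 − (-793) = 138; ΔK = 267 − (-123) = 390
Score = 1·138 + 5·390 = 2088

2088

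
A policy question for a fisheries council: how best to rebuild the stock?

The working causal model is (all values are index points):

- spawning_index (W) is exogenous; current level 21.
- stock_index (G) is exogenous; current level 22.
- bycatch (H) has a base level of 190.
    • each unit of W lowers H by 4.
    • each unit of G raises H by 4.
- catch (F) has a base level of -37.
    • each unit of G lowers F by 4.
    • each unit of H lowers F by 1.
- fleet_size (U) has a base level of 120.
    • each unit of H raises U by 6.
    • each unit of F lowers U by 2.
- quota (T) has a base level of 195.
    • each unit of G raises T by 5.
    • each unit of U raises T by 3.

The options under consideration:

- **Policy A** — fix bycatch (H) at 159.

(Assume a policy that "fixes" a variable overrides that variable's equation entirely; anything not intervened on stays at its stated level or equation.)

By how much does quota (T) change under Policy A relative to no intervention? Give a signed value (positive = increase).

-840

Baseline:
  W = 21
  G = 22
  H = 190 − 4·21 + 4·22 = 194
  F = -37 − 4·22 − 194 = -319
  U = 120 + 6·194 − 2·(-319) = 1922
  T = 195 + 5·22 + 3·1922 = 6071
Policy A (H := 159):
  W = 21
  G = 22
  H = 159
  F = -37 − 4·22 − 159 = -284
  U = 120 + 6·159 − 2·(-284) = 1642
  T = 195 + 5·22 + 3·1642 = 5231
Change in T: 5231 − 6071 = -840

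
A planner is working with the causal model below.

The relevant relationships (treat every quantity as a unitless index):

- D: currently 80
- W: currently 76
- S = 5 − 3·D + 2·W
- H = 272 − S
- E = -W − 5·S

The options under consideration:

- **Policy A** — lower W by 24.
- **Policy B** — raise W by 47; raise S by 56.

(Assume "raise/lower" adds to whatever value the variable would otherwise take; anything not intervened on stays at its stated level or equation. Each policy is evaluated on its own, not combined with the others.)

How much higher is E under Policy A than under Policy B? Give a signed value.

Policy A (W − 24):
  D = 80
  W = 76 − 24 = 52
  S = 5 − 3·80 + 2·52 = -131
  E = 0 − 52 − 5·(-131) = 603
Policy B (W + 47, S + 56):
  D = 80
  W = 76 + 47 = 123
  S = 5 − 3·80 + 2·123 (+56 from intervention) = 67
  E = 0 − 123 − 5·67 = -458
E: 603 − (-458) = 1061

1061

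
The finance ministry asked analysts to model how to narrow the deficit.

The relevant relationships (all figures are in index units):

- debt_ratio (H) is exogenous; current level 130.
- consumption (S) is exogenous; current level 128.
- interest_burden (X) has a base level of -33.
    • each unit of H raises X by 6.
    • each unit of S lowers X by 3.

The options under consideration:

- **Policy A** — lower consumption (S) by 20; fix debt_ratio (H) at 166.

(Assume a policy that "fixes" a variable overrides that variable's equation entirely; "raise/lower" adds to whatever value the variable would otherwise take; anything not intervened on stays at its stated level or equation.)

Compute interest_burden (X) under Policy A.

639

Policy A (S − 20, H := 166):
  H = 166
  S = 128 − 20 = 108
  X = -33 + 6·166 − 3·108 = 639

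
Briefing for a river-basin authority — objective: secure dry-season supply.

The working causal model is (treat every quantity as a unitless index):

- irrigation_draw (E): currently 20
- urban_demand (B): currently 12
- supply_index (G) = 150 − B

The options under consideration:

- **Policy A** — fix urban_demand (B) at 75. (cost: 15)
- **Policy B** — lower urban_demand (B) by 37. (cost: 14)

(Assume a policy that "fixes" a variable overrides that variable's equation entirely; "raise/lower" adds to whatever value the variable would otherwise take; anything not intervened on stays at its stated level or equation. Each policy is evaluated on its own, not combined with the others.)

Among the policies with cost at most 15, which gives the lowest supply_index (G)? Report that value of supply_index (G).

75

Policy A (B := 75):
  B = 75
  G = 150 − 75 = 75
Policy B (B − 37):
  B = 12 − 37 = -25
  G = 150 − (-25) = 175
Comparing — Policy A: G=75, Policy B: G=175. Lowest is 75 (Policy A).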